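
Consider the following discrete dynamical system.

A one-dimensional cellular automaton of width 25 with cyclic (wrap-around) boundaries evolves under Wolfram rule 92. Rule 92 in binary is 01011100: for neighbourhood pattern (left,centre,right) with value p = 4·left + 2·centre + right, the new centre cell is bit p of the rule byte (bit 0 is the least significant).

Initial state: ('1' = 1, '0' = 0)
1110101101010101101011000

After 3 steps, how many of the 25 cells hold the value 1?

step 0: 1110101101010101101011000
step 1: 1010101101010101101011100
step 2: 1010101101010101101010110
step 3: 1010101101010101101010110

14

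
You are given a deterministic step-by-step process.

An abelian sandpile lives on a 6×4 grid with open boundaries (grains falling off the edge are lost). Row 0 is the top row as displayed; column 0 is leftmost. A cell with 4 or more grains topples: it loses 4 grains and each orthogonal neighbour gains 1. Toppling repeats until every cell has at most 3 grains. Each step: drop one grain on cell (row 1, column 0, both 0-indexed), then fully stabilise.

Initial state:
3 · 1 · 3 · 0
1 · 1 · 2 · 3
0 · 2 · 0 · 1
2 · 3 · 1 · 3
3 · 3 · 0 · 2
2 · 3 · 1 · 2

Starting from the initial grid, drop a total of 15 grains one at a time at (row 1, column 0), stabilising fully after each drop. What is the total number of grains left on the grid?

gen 0: 3 · 1 · 3 · 0
1 · 1 · 2 · 3
0 · 2 · 0 · 1
2 · 3 · 1 · 3
3 · 3 · 0 · 2
2 · 3 · 1 · 2
gen 1: 3 · 1 · 3 · 0
2 · 1 · 2 · 3
0 · 2 · 0 · 1
2 · 3 · 1 · 3
3 · 3 · 0 · 2
2 · 3 · 1 · 2
gen 2: 3 · 1 · 3 · 0
3 · 1 · 2 · 3
0 · 2 · 0 · 1
2 · 3 · 1 · 3
3 · 3 · 0 · 2
2 · 3 · 1 · 2
gen 3: 0 · 2 · 3 · 0
1 · 2 · 2 · 3
1 · 2 · 0 · 1
2 · 3 · 1 · 3
3 · 3 · 0 · 2
2 · 3 · 1 · 2
gen 4: 0 · 2 · 3 · 0
2 · 2 · 2 · 3
1 · 2 · 0 · 1
2 · 3 · 1 · 3
3 · 3 · 0 · 2
2 · 3 · 1 · 2
gen 5: 0 · 2 · 3 · 0
3 · 2 · 2 · 3
1 · 2 · 0 · 1
2 · 3 · 1 · 3
3 · 3 · 0 · 2
2 · 3 · 1 · 2
gen 6: 1 · 2 · 3 · 0
0 · 3 · 2 · 3
2 · 2 · 0 · 1
2 · 3 · 1 · 3
3 · 3 · 0 · 2
2 · 3 · 1 · 2
gen 7: 1 · 2 · 3 · 0
1 · 3 · 2 · 3
2 · 2 · 0 · 1
2 · 3 · 1 · 3
3 · 3 · 0 · 2
2 · 3 · 1 · 2
gen 8: 1 · 2 · 3 · 0
2 · 3 · 2 · 3
2 · 2 · 0 · 1
2 · 3 · 1 · 3
3 · 3 · 0 · 2
2 · 3 · 1 · 2
gen 9: 1 · 2 · 3 · 0
3 · 3 · 2 · 3
2 · 2 · 0 · 1
2 · 3 · 1 · 3
3 · 3 · 0 · 2
2 · 3 · 1 · 2
gen 10: 2 · 3 · 3 · 0
1 · 0 · 3 · 3
3 · 3 · 0 · 1
2 · 3 · 1 · 3
3 · 3 · 0 · 2
2 · 3 · 1 · 2
gen 11: 2 · 3 · 3 · 0
2 · 0 · 3 · 3
3 · 3 · 0 · 1
2 · 3 · 1 · 3
3 · 3 · 0 · 2
2 · 3 · 1 · 2
gen 12: 2 · 3 · 3 · 0
3 · 0 · 3 · 3
3 · 3 · 0 · 1
2 · 3 · 1 · 3
3 · 3 · 0 · 2
2 · 3 · 1 · 2
gen 13: 3 · 3 · 3 · 0
1 · 2 · 3 · 3
2 · 1 · 1 · 1
1 · 2 · 2 · 3
2 · 2 · 1 · 2
0 · 1 · 2 · 2
gen 14: 3 · 3 · 3 · 0
2 · 2 · 3 · 3
2 · 1 · 1 · 1
1 · 2 · 2 · 3
2 · 2 · 1 · 2
0 · 1 · 2 · 2
gen 15: 3 · 3 · 3 · 0
3 · 2 · 3 · 3
2 · 1 · 1 · 1
1 · 2 · 2 · 3
2 · 2 · 1 · 2
0 · 1 · 2 · 2

45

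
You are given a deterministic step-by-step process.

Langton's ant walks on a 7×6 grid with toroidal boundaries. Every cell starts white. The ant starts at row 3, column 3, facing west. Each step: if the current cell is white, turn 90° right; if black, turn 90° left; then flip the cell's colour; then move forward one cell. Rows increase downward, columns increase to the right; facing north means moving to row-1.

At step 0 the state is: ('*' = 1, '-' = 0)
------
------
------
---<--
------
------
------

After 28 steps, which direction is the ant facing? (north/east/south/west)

west

k=0  ------
------
------
---<--
------
------
------
k=1  ------
------
---^--
---*--
------
------
------
k=2  ------
------
---*>-
---*--
------
------
------
k=3  ------
------
---**-
---*v-
------
------
------
k=4  ------
------
---**-
---<*-
------
------
------
k=5  ------
------
---**-
----*-
---v--
------
------
k=6  ------
------
---**-
----*-
--<*--
------
------
k=7  ------
------
---**-
--^-*-
--**--
------
------
k=8  ------
------
---**-
--*>*-
--**--
------
------
k=9  ------
------
---**-
--***-
--*v--
------
------
k=10  ------
------
---**-
--***-
--*->-
------
------
k=11  ------
------
---**-
--***-
--*-*-
----v-
------
k=12  ------
------
---**-
--***-
--*-*-
---<*-
------
k=13  ------
------
---**-
--***-
--*^*-
---**-
------
k=14  ------
------
---**-
--***-
--**>-
---**-
------
k=15  ------
------
---**-
--**^-
--**--
---**-
------
k=16  ------
------
---**-
--*<--
--**--
---**-
------
k=17  ------
------
---**-
--*---
--*v--
---**-
------
k=18  ------
------
---**-
--*---
--*->-
---**-
------
k=19  ------
------
---**-
--*---
--*-*-
---*v-
------
k=20  ------
------
---**-
--*---
--*-*-
---*->
------
k=21  ------
------
---**-
--*---
--*-*-
---*-*
-----v
k=22  ------
------
---**-
--*---
--*-*-
---*-*
----<*
k=23  ------
------
---**-
--*---
--*-*-
---*^*
----**
k=24  ------
------
---**-
--*---
--*-*-
---**>
----**
k=25  ------
------
---**-
--*---
--*-*^
---**-
----**
k=26  ------
------
---**-
--*---
>-*-**
---**-
----**
k=27  ------
------
---**-
--*---
*-*-**
v--**-
----**
k=28  ------
------
---**-
--*---
*-*-**
*--**<
----**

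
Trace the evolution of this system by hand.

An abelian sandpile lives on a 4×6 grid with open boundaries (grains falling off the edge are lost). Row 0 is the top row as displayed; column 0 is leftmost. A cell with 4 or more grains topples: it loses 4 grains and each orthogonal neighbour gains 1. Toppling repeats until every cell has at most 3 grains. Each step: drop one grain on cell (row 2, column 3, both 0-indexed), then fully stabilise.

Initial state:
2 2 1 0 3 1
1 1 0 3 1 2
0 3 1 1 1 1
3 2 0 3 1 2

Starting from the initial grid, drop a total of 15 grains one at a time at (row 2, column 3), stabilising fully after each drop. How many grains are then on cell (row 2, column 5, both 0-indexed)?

3

k=0  2 2 1 0 3 1
1 1 0 3 1 2
0 3 1 1 1 1
3 2 0 3 1 2
k=1  2 2 1 0 3 1
1 1 0 3 1 2
0 3 1 2 1 1
3 2 0 3 1 2
k=2  2 2 1 0 3 1
1 1 0 3 1 2
0 3 1 3 1 1
3 2 0 3 1 2
k=3  2 2 1 1 3 1
1 1 1 0 2 2
0 3 2 2 2 1
3 2 1 0 2 2
k=4  2 2 1 1 3 1
1 1 1 0 2 2
0 3 2 3 2 1
3 2 1 0 2 2
k=5  2 2 1 1 3 1
1 1 1 1 2 2
0 3 3 0 3 1
3 2 1 1 2 2
k=6  2 2 1 1 3 1
1 1 1 1 2 2
0 3 3 1 3 1
3 2 1 1 2 2
k=7  2 2 1 1 3 1
1 1 1 1 2 2
0 3 3 2 3 1
3 2 1 1 2 2
k=8  2 2 1 1 3 1
1 1 1 1 2 2
0 3 3 3 3 1
3 2 1 1 2 2
k=9  2 2 1 1 3 1
1 2 2 2 3 2
1 0 1 2 0 2
3 3 2 2 3 2
k=10  2 2 1 1 3 1
1 2 2 2 3 2
1 0 1 3 0 2
3 3 2 2 3 2
k=11  2 2 1 1 3 1
1 2 2 3 3 2
1 0 2 0 1 2
3 3 2 3 3 2
k=12  2 2 1 1 3 1
1 2 2 3 3 2
1 0 2 1 1 2
3 3 2 3 3 2
k=13  2 2 1 1 3 1
1 2 2 3 3 2
1 0 2 2 1 2
3 3 2 3 3 2
k=14  2 2 1 1 3 1
1 2 2 3 3 2
1 0 2 3 1 2
3 3 2 3 3 2
k=15  2 2 1 3 0 2
1 2 3 1 2 3
1 0 3 3 0 3
3 3 3 1 1 3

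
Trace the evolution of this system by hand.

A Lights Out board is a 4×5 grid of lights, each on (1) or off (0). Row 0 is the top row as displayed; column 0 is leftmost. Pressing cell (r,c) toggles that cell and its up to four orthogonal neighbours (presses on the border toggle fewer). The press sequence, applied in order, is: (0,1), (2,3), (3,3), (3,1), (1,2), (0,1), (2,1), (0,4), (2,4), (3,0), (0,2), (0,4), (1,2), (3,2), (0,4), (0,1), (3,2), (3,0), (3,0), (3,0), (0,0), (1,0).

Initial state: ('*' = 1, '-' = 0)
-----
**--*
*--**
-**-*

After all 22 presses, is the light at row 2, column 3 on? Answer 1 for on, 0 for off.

0

t=0: -----
**--*
*--**
-**-*
t=1: ***--
*---*
*--**
-**-*
t=2: ***--
*--**
*-*--
-****
t=3: ***--
*--**
*-**-
-*---
t=4: ***--
*--**
****-
*-*--
t=5: **---
***-*
**-*-
*-*--
t=6: --*--
*-*-*
**-*-
*-*--
t=7: --*--
***-*
--**-
***--
t=8: --***
***--
--**-
***--
t=9: --***
***-*
--*-*
***-*
t=10: --***
***-*
*-*-*
--*-*
t=11: -*--*
**--*
*-*-*
--*-*
t=12: -*-*-
**---
*-*-*
--*-*
t=13: -***-
*-**-
*---*
--*-*
t=14: -***-
*-**-
*-*-*
-*-**
t=15: -**-*
*-***
*-*-*
-*-**
t=16: *---*
*****
*-*-*
-*-**
t=17: *---*
*****
*---*
--*-*
t=18: *---*
*****
----*
***-*
t=19: *---*
*****
*---*
--*-*
t=20: *---*
*****
----*
***-*
t=21: -*--*
-****
----*
***-*
t=22: **--*
*-***
*---*
***-*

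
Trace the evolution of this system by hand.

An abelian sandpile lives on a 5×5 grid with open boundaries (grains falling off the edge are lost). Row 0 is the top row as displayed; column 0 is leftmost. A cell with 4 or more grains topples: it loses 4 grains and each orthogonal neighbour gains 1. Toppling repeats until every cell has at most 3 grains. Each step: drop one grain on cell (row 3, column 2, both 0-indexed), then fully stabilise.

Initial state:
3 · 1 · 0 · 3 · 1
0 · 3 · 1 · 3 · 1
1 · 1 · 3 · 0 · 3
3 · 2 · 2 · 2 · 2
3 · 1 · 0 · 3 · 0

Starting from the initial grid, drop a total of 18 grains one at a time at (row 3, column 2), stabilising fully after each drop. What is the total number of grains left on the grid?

47

gen 0: 3 · 1 · 0 · 3 · 1
0 · 3 · 1 · 3 · 1
1 · 1 · 3 · 0 · 3
3 · 2 · 2 · 2 · 2
3 · 1 · 0 · 3 · 0
gen 1: 3 · 1 · 0 · 3 · 1
0 · 3 · 1 · 3 · 1
1 · 1 · 3 · 0 · 3
3 · 2 · 3 · 2 · 2
3 · 1 · 0 · 3 · 0
gen 2: 3 · 1 · 0 · 3 · 1
0 · 3 · 2 · 3 · 1
1 · 2 · 0 · 1 · 3
3 · 3 · 1 · 3 · 2
3 · 1 · 1 · 3 · 0
gen 3: 3 · 1 · 0 · 3 · 1
0 · 3 · 2 · 3 · 1
1 · 2 · 0 · 1 · 3
3 · 3 · 2 · 3 · 2
3 · 1 · 1 · 3 · 0
gen 4: 3 · 1 · 0 · 3 · 1
0 · 3 · 2 · 3 · 1
1 · 2 · 0 · 1 · 3
3 · 3 · 3 · 3 · 2
3 · 1 · 1 · 3 · 0
gen 5: 3 · 1 · 0 · 3 · 1
0 · 3 · 2 · 3 · 1
2 · 3 · 1 · 2 · 3
1 · 1 · 2 · 1 · 3
0 · 3 · 3 · 0 · 1
gen 6: 3 · 1 · 0 · 3 · 1
0 · 3 · 2 · 3 · 1
2 · 3 · 1 · 2 · 3
1 · 1 · 3 · 1 · 3
0 · 3 · 3 · 0 · 1
gen 7: 3 · 1 · 0 · 3 · 1
0 · 3 · 2 · 3 · 1
2 · 3 · 2 · 2 · 3
1 · 3 · 1 · 2 · 3
1 · 0 · 1 · 1 · 1
gen 8: 3 · 1 · 0 · 3 · 1
0 · 3 · 2 · 3 · 1
2 · 3 · 2 · 2 · 3
1 · 3 · 2 · 2 · 3
1 · 0 · 1 · 1 · 1
gen 9: 3 · 1 · 0 · 3 · 1
0 · 3 · 2 · 3 · 1
2 · 3 · 2 · 2 · 3
1 · 3 · 3 · 2 · 3
1 · 0 · 1 · 1 · 1
gen 10: 3 · 2 · 2 · 0 · 2
1 · 1 · 1 · 2 · 3
3 · 2 · 2 · 2 · 1
2 · 1 · 3 · 1 · 1
1 · 1 · 2 · 2 · 2
gen 11: 3 · 2 · 2 · 0 · 2
1 · 1 · 1 · 2 · 3
3 · 2 · 3 · 2 · 1
2 · 2 · 0 · 2 · 1
1 · 1 · 3 · 2 · 2
gen 12: 3 · 2 · 2 · 0 · 2
1 · 1 · 1 · 2 · 3
3 · 2 · 3 · 2 · 1
2 · 2 · 1 · 2 · 1
1 · 1 · 3 · 2 · 2
gen 13: 3 · 2 · 2 · 0 · 2
1 · 1 · 1 · 2 · 3
3 · 2 · 3 · 2 · 1
2 · 2 · 2 · 2 · 1
1 · 1 · 3 · 2 · 2
gen 14: 3 · 2 · 2 · 0 · 2
1 · 1 · 1 · 2 · 3
3 · 2 · 3 · 2 · 1
2 · 2 · 3 · 2 · 1
1 · 1 · 3 · 2 · 2
gen 15: 3 · 2 · 2 · 0 · 2
1 · 1 · 2 · 2 · 3
3 · 3 · 0 · 3 · 1
2 · 3 · 2 · 3 · 1
1 · 2 · 0 · 3 · 2
gen 16: 3 · 2 · 2 · 0 · 2
1 · 1 · 2 · 2 · 3
3 · 3 · 0 · 3 · 1
2 · 3 · 3 · 3 · 1
1 · 2 · 0 · 3 · 2
gen 17: 3 · 2 · 2 · 0 · 2
2 · 2 · 2 · 3 · 3
1 · 1 · 3 · 0 · 2
0 · 2 · 2 · 2 · 2
2 · 3 · 2 · 0 · 3
gen 18: 3 · 2 · 2 · 0 · 2
2 · 2 · 2 · 3 · 3
1 · 1 · 3 · 0 · 2
0 · 2 · 3 · 2 · 2
2 · 3 · 2 · 0 · 3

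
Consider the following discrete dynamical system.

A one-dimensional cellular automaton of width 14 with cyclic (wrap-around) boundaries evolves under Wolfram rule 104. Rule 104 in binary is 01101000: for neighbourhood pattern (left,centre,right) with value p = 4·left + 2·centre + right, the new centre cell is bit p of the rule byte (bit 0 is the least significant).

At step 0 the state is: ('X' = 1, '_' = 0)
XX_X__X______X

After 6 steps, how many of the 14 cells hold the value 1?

0

t=0: XX_X__X______X
t=1: _XX__________X
t=2: XXX___________
t=3: X_X___________
t=4: _X____________
t=5: ______________
t=6: ______________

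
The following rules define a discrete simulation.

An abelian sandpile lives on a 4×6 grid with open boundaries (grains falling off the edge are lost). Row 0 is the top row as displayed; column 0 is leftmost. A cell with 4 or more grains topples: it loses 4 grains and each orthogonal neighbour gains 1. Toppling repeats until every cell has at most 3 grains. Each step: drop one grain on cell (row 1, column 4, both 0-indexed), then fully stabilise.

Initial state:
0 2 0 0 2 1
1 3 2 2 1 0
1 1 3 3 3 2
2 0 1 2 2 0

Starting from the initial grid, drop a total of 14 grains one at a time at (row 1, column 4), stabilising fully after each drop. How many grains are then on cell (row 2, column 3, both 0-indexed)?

0) 0 2 0 0 2 1
1 3 2 2 1 0
1 1 3 3 3 2
2 0 1 2 2 0
1) 0 2 0 0 2 1
1 3 2 2 2 0
1 1 3 3 3 2
2 0 1 2 2 0
2) 0 2 0 0 2 1
1 3 2 2 3 0
1 1 3 3 3 2
2 0 1 2 2 0
3) 0 3 1 1 3 1
2 0 1 1 2 1
1 3 1 2 1 3
2 0 2 3 3 0
4) 0 3 1 1 3 1
2 0 1 1 3 1
1 3 1 2 1 3
2 0 2 3 3 0
5) 0 3 1 2 0 2
2 0 1 2 1 2
1 3 1 2 2 3
2 0 2 3 3 0
6) 0 3 1 2 0 2
2 0 1 2 2 2
1 3 1 2 2 3
2 0 2 3 3 0
7) 0 3 1 2 0 2
2 0 1 2 3 2
1 3 1 2 2 3
2 0 2 3 3 0
8) 0 3 1 2 1 2
2 0 1 3 0 3
1 3 1 2 3 3
2 0 2 3 3 0
9) 0 3 1 2 1 2
2 0 1 3 1 3
1 3 1 2 3 3
2 0 2 3 3 0
10) 0 3 1 2 1 2
2 0 1 3 2 3
1 3 1 2 3 3
2 0 2 3 3 0
11) 0 3 1 2 1 2
2 0 1 3 3 3
1 3 1 2 3 3
2 0 2 3 3 0
12) 0 3 1 3 2 3
2 0 2 1 3 1
1 3 2 1 3 1
2 0 3 1 1 2
13) 0 3 1 3 3 3
2 0 2 2 1 2
1 3 2 2 0 2
2 0 3 1 2 2
14) 0 3 1 3 3 3
2 0 2 2 2 2
1 3 2 2 0 2
2 0 3 1 2 2

2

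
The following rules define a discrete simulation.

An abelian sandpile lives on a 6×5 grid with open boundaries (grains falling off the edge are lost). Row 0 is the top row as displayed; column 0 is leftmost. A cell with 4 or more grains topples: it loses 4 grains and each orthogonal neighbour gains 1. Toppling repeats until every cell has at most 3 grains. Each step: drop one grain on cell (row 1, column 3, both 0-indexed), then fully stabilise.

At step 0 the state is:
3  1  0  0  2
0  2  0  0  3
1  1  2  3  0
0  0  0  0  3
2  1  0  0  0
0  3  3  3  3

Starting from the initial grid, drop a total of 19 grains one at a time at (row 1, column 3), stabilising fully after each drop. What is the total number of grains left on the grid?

step 0: 3  1  0  0  2
0  2  0  0  3
1  1  2  3  0
0  0  0  0  3
2  1  0  0  0
0  3  3  3  3
step 1: 3  1  0  0  2
0  2  0  1  3
1  1  2  3  0
0  0  0  0  3
2  1  0  0  0
0  3  3  3  3
step 2: 3  1  0  0  2
0  2  0  2  3
1  1  2  3  0
0  0  0  0  3
2  1  0  0  0
0  3  3  3  3
step 3: 3  1  0  0  2
0  2  0  3  3
1  1  2  3  0
0  0  0  0  3
2  1  0  0  0
0  3  3  3  3
step 4: 3  1  0  1  3
0  2  1  2  0
1  1  3  0  2
0  0  0  1  3
2  1  0  0  0
0  3  3  3  3
step 5: 3  1  0  1  3
0  2  1  3  0
1  1  3  0  2
0  0  0  1  3
2  1  0  0  0
0  3  3  3  3
step 6: 3  1  0  2  3
0  2  2  0  1
1  1  3  1  2
0  0  0  1  3
2  1  0  0  0
0  3  3  3  3
step 7: 3  1  0  2  3
0  2  2  1  1
1  1  3  1  2
0  0  0  1  3
2  1  0  0  0
0  3  3  3  3
step 8: 3  1  0  2  3
0  2  2  2  1
1  1  3  1  2
0  0  0  1  3
2  1  0  0  0
0  3  3  3  3
step 9: 3  1  0  2  3
0  2  2  3  1
1  1  3  1  2
0  0  0  1  3
2  1  0  0  0
0  3  3  3  3
step 10: 3  1  0  3  3
0  2  3  0  2
1  1  3  2  2
0  0  0  1  3
2  1  0  0  0
0  3  3  3  3
step 11: 3  1  0  3  3
0  2  3  1  2
1  1  3  2  2
0  0  0  1  3
2  1  0  0  0
0  3  3  3  3
step 12: 3  1  0  3  3
0  2  3  2  2
1  1  3  2  2
0  0  0  1  3
2  1  0  0  0
0  3  3  3  3
step 13: 3  1  0  3  3
0  2  3  3  2
1  1  3  2  2
0  0  0  1  3
2  1  0  0  0
0  3  3  3  3
step 14: 3  1  2  2  1
0  3  2  0  2
1  2  1  2  1
0  0  1  3  0
2  1  0  0  1
0  3  3  3  3
step 15: 3  1  2  2  1
0  3  2  1  2
1  2  1  2  1
0  0  1  3  0
2  1  0  0  1
0  3  3  3  3
step 16: 3  1  2  2  1
0  3  2  2  2
1  2  1  2  1
0  0  1  3  0
2  1  0  0  1
0  3  3  3  3
step 17: 3  1  2  2  1
0  3  2  3  2
1  2  1  2  1
0  0  1  3  0
2  1  0  0  1
0  3  3  3  3
step 18: 3  1  2  3  1
0  3  3  0  3
1  2  1  3  1
0  0  1  3  0
2  1  0  0  1
0  3  3  3  3
step 19: 3  1  2  3  1
0  3  3  1  3
1  2  1  3  1
0  0  1  3  0
2  1  0  0  1
0  3  3  3  3

48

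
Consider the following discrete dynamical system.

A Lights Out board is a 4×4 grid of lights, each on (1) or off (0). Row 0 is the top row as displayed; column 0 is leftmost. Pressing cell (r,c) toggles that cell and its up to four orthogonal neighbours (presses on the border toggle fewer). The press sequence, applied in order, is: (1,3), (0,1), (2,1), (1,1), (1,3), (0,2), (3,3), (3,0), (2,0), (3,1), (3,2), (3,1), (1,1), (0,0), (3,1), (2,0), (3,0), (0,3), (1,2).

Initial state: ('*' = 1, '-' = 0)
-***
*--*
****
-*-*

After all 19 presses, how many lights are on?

step 0: -***
*--*
****
-*-*
step 1: -**-
*-*-
***-
-*-*
step 2: *---
***-
***-
-*-*
step 3: *---
*-*-
----
---*
step 4: **--
-*--
-*--
---*
step 5: **-*
-***
-*-*
---*
step 6: *-*-
-*-*
-*-*
---*
step 7: *-*-
-*-*
-*--
--*-
step 8: *-*-
-*-*
**--
***-
step 9: *-*-
**-*
----
-**-
step 10: *-*-
**-*
-*--
*---
step 11: *-*-
**-*
-**-
****
step 12: *-*-
**-*
--*-
---*
step 13: ***-
--**
-**-
---*
step 14: --*-
*-**
-**-
---*
step 15: --*-
*-**
--*-
****
step 16: --*-
--**
***-
-***
step 17: --*-
--**
-**-
*-**
step 18: ---*
--*-
-**-
*-**
step 19: --**
-*-*
-*--
*-**

8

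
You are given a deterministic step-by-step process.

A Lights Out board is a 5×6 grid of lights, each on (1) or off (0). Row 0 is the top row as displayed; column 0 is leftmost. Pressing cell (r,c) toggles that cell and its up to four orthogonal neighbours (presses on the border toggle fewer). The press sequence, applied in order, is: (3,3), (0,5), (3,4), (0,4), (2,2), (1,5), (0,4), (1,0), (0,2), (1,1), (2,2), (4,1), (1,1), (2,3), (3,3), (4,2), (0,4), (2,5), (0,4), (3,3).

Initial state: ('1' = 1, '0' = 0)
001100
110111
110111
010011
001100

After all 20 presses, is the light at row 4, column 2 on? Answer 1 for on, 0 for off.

gen 0: 001100
110111
110111
010011
001100
gen 1: 001100
110111
110011
011101
001000
gen 2: 001111
110110
110011
011101
001000
gen 3: 001111
110110
110001
011010
001010
gen 4: 001000
110100
110001
011010
001010
gen 5: 001000
111100
101101
010010
001010
gen 6: 001001
111111
101100
010010
001010
gen 7: 001110
111101
101100
010010
001010
gen 8: 101110
001101
001100
010010
001010
gen 9: 110010
000101
001100
010010
001010
gen 10: 100010
111101
011100
010010
001010
gen 11: 100010
110101
000000
011010
001010
gen 12: 100010
110101
000000
001010
110010
gen 13: 110010
001101
010000
001010
110010
gen 14: 110010
001001
011110
001110
110010
gen 15: 110010
001001
011010
000000
110110
gen 16: 110010
001001
011010
001000
101010
gen 17: 110101
001011
011010
001000
101010
gen 18: 110101
001010
011001
001001
101010
gen 19: 110010
001000
011001
001001
101010
gen 20: 110010
001000
011101
000111
101110

1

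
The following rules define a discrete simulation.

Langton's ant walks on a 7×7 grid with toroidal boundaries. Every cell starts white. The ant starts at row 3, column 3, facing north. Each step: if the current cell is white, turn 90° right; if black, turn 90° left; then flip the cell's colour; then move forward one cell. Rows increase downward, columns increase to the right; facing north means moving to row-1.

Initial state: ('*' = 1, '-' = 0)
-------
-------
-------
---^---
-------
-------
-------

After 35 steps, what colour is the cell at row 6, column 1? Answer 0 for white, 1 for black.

gen 0: -------
-------
-------
---^---
-------
-------
-------
gen 1: -------
-------
-------
---*>--
-------
-------
-------
gen 2: -------
-------
-------
---**--
----v--
-------
-------
gen 3: -------
-------
-------
---**--
---<*--
-------
-------
gen 4: -------
-------
-------
---^*--
---**--
-------
-------
gen 5: -------
-------
-------
--<-*--
---**--
-------
-------
gen 6: -------
-------
--^----
--*-*--
---**--
-------
-------
gen 7: -------
-------
--*>---
--*-*--
---**--
-------
-------
gen 8: -------
-------
--**---
--*v*--
---**--
-------
-------
gen 9: -------
-------
--**---
--<**--
---**--
-------
-------
gen 10: -------
-------
--**---
---**--
--v**--
-------
-------
gen 11: -------
-------
--**---
---**--
-<***--
-------
-------
gen 12: -------
-------
--**---
-^-**--
-****--
-------
-------
gen 13: -------
-------
--**---
-*>**--
-****--
-------
-------
gen 14: -------
-------
--**---
-****--
-*v**--
-------
-------
gen 15: -------
-------
--**---
-****--
-*->*--
-------
-------
gen 16: -------
-------
--**---
-**^*--
-*--*--
-------
-------
gen 17: -------
-------
--**---
-*<-*--
-*--*--
-------
-------
gen 18: -------
-------
--**---
-*--*--
-*v-*--
-------
-------
gen 19: -------
-------
--**---
-*--*--
-<*-*--
-------
-------
gen 20: -------
-------
--**---
-*--*--
--*-*--
-v-----
-------
gen 21: -------
-------
--**---
-*--*--
--*-*--
<*-----
-------
gen 22: -------
-------
--**---
-*--*--
^-*-*--
**-----
-------
gen 23: -------
-------
--**---
-*--*--
*>*-*--
**-----
-------
gen 24: -------
-------
--**---
-*--*--
***-*--
*v-----
-------
gen 25: -------
-------
--**---
-*--*--
***-*--
*->----
-------
gen 26: -------
-------
--**---
-*--*--
***-*--
*-*----
--v----
gen 27: -------
-------
--**---
-*--*--
***-*--
*-*----
-<*----
gen 28: -------
-------
--**---
-*--*--
***-*--
*^*----
-**----
gen 29: -------
-------
--**---
-*--*--
***-*--
**>----
-**----
gen 30: -------
-------
--**---
-*--*--
**^-*--
**-----
-**----
gen 31: -------
-------
--**---
-*--*--
*<--*--
**-----
-**----
gen 32: -------
-------
--**---
-*--*--
*---*--
*v-----
-**----
gen 33: -------
-------
--**---
-*--*--
*---*--
*->----
-**----
gen 34: -------
-------
--**---
-*--*--
*---*--
*-*----
-*v----
gen 35: -------
-------
--**---
-*--*--
*---*--
*-*----
-*->---

1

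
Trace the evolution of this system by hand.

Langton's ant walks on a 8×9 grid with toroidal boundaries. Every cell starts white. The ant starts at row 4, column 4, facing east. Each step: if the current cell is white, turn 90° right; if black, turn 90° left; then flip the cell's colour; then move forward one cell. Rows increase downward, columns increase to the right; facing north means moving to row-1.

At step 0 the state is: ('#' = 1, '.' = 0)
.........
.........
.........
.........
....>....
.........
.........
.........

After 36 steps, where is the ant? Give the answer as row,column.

4,0

[0] .........
.........
.........
.........
....>....
.........
.........
.........
[1] .........
.........
.........
.........
....#....
....v....
.........
.........
[2] .........
.........
.........
.........
....#....
...<#....
.........
.........
[3] .........
.........
.........
.........
...^#....
...##....
.........
.........
[4] .........
.........
.........
.........
...#>....
...##....
.........
.........
[5] .........
.........
.........
....^....
...#.....
...##....
.........
.........
[6] .........
.........
.........
....#>...
...#.....
...##....
.........
.........
[7] .........
.........
.........
....##...
...#.v...
...##....
.........
.........
[8] .........
.........
.........
....##...
...#<#...
...##....
.........
.........
[9] .........
.........
.........
....^#...
...###...
...##....
.........
.........
[10] .........
.........
.........
...<.#...
...###...
...##....
.........
.........
[11] .........
.........
...^.....
...#.#...
...###...
...##....
.........
.........
[12] .........
.........
...#>....
...#.#...
...###...
...##....
.........
.........
[13] .........
.........
...##....
...#v#...
...###...
...##....
.........
.........
[14] .........
.........
...##....
...<##...
...###...
...##....
.........
.........
[15] .........
.........
...##....
....##...
...v##...
...##....
.........
.........
[16] .........
.........
...##....
....##...
....>#...
...##....
.........
.........
[17] .........
.........
...##....
....^#...
.....#...
...##....
.........
.........
[18] .........
.........
...##....
...<.#...
.....#...
...##....
.........
.........
[19] .........
.........
...^#....
...#.#...
.....#...
...##....
.........
.........
[20] .........
.........
..<.#....
...#.#...
.....#...
...##....
.........
.........
[21] .........
..^......
..#.#....
...#.#...
.....#...
...##....
.........
.........
[22] .........
..#>.....
..#.#....
...#.#...
.....#...
...##....
.........
.........
[23] .........
..##.....
..#v#....
...#.#...
.....#...
...##....
.........
.........
[24] .........
..##.....
..<##....
...#.#...
.....#...
...##....
.........
.........
[25] .........
..##.....
...##....
..v#.#...
.....#...
...##....
.........
.........
[26] .........
..##.....
...##....
.<##.#...
.....#...
...##....
.........
.........
[27] .........
..##.....
.^.##....
.###.#...
.....#...
...##....
.........
.........
[28] .........
..##.....
.#>##....
.###.#...
.....#...
...##....
.........
.........
[29] .........
..##.....
.####....
.#v#.#...
.....#...
...##....
.........
.........
[30] .........
..##.....
.####....
.#.>.#...
.....#...
...##....
.........
.........
[31] .........
..##.....
.##^#....
.#...#...
.....#...
...##....
.........
.........
[32] .........
..##.....
.#<.#....
.#...#...
.....#...
...##....
.........
.........
[33] .........
..##.....
.#..#....
.#v..#...
.....#...
...##....
.........
.........
[34] .........
..##.....
.#..#....
.<#..#...
.....#...
...##....
.........
.........
[35] .........
..##.....
.#..#....
..#..#...
.v...#...
...##....
.........
.........
[36] .........
..##.....
.#..#....
..#..#...
<#...#...
...##....
.........
.........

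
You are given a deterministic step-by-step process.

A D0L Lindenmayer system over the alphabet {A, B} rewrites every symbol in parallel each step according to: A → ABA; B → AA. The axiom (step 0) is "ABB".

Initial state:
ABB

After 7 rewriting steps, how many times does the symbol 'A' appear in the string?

2208

k=0  ABB
k=1  ABAAAAA
k=2  ABAAAABAABAABAABAABA
k=3  ABAAAABAABAABAABAAAABAABAAAABAABAAAABAABAAAABAABAAAABA
k=4  ABAAAABAABAABAABAAAABAABAAAABAABAAAABAABAAAABAABAABAABAAAA…ABAABAABAAAABAABAAAABAABAABAABAAAABAABAAAABAABAABAABAAAABA  (len 148)
k=5  ABAAAABAABAABAABAAAABAABAAAABAABAAAABAABAAAABAABAABAABAAAA…AAAABAABAABAABAAAABAABAAAABAABAAAABAABAAAABAABAABAABAAAABA  (len 404)
k=6  ABAAAABAABAABAABAAAABAABAAAABAABAAAABAABAAAABAABAABAABAAAA…AAAABAABAABAABAAAABAABAAAABAABAAAABAABAAAABAABAABAABAAAABA  (len 1104)
k=7  ABAAAABAABAABAABAAAABAABAAAABAABAAAABAABAAAABAABAABAABAAAA…AAAABAABAABAABAAAABAABAAAABAABAAAABAABAAAABAABAABAABAAAABA  (len 3016)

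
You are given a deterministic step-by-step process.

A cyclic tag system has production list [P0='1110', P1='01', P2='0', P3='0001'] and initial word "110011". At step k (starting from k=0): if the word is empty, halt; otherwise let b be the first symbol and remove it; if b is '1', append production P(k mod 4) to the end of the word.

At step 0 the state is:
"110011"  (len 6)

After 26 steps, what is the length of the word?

k=0  "110011"  (len 6)
k=1  "100111110"  (len 9)
k=2  "0011111001"  (len 10)
k=3  "011111001"  (len 9)
k=4  "11111001"  (len 8)
k=5  "11110011110"  (len 11)
k=6  "111001111001"  (len 12)
k=7  "110011110010"  (len 12)
k=8  "100111100100001"  (len 15)
k=9  "001111001000011110"  (len 18)
k=10  "01111001000011110"  (len 17)
k=11  "1111001000011110"  (len 16)
k=12  "1110010000111100001"  (len 19)
k=13  "1100100001111000011110"  (len 22)
k=14  "10010000111100001111001"  (len 23)
k=15  "00100001111000011110010"  (len 23)
k=16  "0100001111000011110010"  (len 22)
k=17  "100001111000011110010"  (len 21)
k=18  "0000111100001111001001"  (len 22)
k=19  "000111100001111001001"  (len 21)
k=20  "00111100001111001001"  (len 20)
k=21  "0111100001111001001"  (len 19)
k=22  "111100001111001001"  (len 18)
k=23  "111000011110010010"  (len 18)
k=24  "110000111100100100001"  (len 21)
k=25  "100001111001001000011110"  (len 24)
k=26  "0000111100100100001111001"  (len 25)

25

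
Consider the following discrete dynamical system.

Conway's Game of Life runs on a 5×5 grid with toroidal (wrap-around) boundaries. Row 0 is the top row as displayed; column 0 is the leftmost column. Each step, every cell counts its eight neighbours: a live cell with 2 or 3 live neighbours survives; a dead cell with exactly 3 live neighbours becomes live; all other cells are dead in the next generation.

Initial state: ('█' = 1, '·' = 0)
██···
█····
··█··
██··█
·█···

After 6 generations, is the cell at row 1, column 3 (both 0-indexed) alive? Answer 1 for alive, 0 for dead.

step 0: ██···
█····
··█··
██··█
·█···
step 1: ██···
█····
····█
███··
··█·█
step 2: ██··█
██··█
····█
███·█
··███
step 3: ·····
·█·█·
··█··
·██··
·····
step 4: ·····
··█··
···█·
·██··
·····
step 5: ·····
·····
·█·█·
··█··
·····
step 6: ·····
·····
··█··
··█··
·····

0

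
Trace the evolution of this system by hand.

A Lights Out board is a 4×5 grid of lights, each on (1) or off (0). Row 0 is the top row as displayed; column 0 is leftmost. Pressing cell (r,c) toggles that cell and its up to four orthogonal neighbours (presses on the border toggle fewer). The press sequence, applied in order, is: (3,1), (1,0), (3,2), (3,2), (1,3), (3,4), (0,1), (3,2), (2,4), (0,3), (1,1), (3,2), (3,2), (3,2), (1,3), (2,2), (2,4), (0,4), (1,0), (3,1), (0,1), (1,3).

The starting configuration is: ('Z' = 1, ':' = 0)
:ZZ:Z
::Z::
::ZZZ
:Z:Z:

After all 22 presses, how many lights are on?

8

step 0: :ZZ:Z
::Z::
::ZZZ
:Z:Z:
step 1: :ZZ:Z
::Z::
:ZZZZ
Z:ZZ:
step 2: ZZZ:Z
ZZZ::
ZZZZZ
Z:ZZ:
step 3: ZZZ:Z
ZZZ::
ZZ:ZZ
ZZ:::
step 4: ZZZ:Z
ZZZ::
ZZZZZ
Z:ZZ:
step 5: ZZZZZ
ZZ:ZZ
ZZZ:Z
Z:ZZ:
step 6: ZZZZZ
ZZ:ZZ
ZZZ::
Z:Z:Z
step 7: :::ZZ
Z::ZZ
ZZZ::
Z:Z:Z
step 8: :::ZZ
Z::ZZ
ZZ:::
ZZ:ZZ
step 9: :::ZZ
Z::Z:
ZZ:ZZ
ZZ:Z:
step 10: ::Z::
Z::::
ZZ:ZZ
ZZ:Z:
step 11: :ZZ::
:ZZ::
Z::ZZ
ZZ:Z:
step 12: :ZZ::
:ZZ::
Z:ZZZ
Z:Z::
step 13: :ZZ::
:ZZ::
Z::ZZ
ZZ:Z:
step 14: :ZZ::
:ZZ::
Z:ZZZ
Z:Z::
step 15: :ZZZ:
:Z:ZZ
Z:Z:Z
Z:Z::
step 16: :ZZZ:
:ZZZZ
ZZ:ZZ
Z::::
step 17: :ZZZ:
:ZZZ:
ZZ:::
Z:::Z
step 18: :ZZ:Z
:ZZZZ
ZZ:::
Z:::Z
step 19: ZZZ:Z
Z:ZZZ
:Z:::
Z:::Z
step 20: ZZZ:Z
Z:ZZZ
:::::
:ZZ:Z
step 21: ::::Z
ZZZZZ
:::::
:ZZ:Z
step 22: :::ZZ
ZZ:::
:::Z:
:ZZ:Z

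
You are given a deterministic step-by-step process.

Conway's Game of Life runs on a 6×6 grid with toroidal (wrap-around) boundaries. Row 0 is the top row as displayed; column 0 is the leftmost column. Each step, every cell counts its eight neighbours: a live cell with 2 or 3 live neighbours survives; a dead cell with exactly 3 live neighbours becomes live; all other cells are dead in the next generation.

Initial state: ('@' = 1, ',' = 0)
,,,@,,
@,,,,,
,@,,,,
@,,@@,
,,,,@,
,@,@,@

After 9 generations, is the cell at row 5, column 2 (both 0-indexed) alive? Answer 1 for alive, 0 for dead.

0

0) ,,,@,,
@,,,,,
,@,,,,
@,,@@,
,,,,@,
,@,@,@
1) @,@,@,
,,,,,,
@@,,,@
,,,@@@
@,@,,,
,,@@,,
2) ,@@,,,
,,,,,,
@,,,,@
,,@@@,
,@@,,@
,,@,,@
3) ,@@,,,
@@,,,,
,,,@@@
,,@@@,
@@,,,@
,,,@,,
4) @@@,,,
@@,@@@
@@,,,@
,@@,,,
@@,,,@
,,,,,,
5) ,,@@@,
,,,@@,
,,,@,,
,,@,,,
@@@,,,
,,@,,@
6) ,,@,,@
,,,,,,
,,@@@,
,,@@,,
@,@@,,
@,,,@@
7) @,,,@@
,,@,@,
,,@,@,
,,,,,,
@,@,,,
@,@,@,
8) @,,,@,
,@,,@,
,,,,,,
,@,@,,
,,,@,@
@,,,@,
9) @@,@@,
,,,,,@
,,@,,,
,,@,@,
@,@@,@
@,,@@,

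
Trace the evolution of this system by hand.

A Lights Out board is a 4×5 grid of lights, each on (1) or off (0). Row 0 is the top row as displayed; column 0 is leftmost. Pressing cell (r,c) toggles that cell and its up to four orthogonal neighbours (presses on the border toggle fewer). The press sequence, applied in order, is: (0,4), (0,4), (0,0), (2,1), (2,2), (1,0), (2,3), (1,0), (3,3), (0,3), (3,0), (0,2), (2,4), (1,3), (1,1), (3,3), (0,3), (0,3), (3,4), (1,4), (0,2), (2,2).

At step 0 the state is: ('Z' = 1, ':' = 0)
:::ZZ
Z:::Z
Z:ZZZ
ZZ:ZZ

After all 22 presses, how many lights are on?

11

t=0: :::ZZ
Z:::Z
Z:ZZZ
ZZ:ZZ
t=1: :::::
Z::::
Z:ZZZ
ZZ:ZZ
t=2: :::ZZ
Z:::Z
Z:ZZZ
ZZ:ZZ
t=3: ZZ:ZZ
::::Z
Z:ZZZ
ZZ:ZZ
t=4: ZZ:ZZ
:Z::Z
:Z:ZZ
Z::ZZ
t=5: ZZ:ZZ
:ZZ:Z
::Z:Z
Z:ZZZ
t=6: :Z:ZZ
Z:Z:Z
Z:Z:Z
Z:ZZZ
t=7: :Z:ZZ
Z:ZZZ
Z::Z:
Z:Z:Z
t=8: ZZ:ZZ
:ZZZZ
:::Z:
Z:Z:Z
t=9: ZZ:ZZ
:ZZZZ
:::::
Z::Z:
t=10: ZZZ::
:ZZ:Z
:::::
Z::Z:
t=11: ZZZ::
:ZZ:Z
Z::::
:Z:Z:
t=12: Z::Z:
:Z::Z
Z::::
:Z:Z:
t=13: Z::Z:
:Z:::
Z::ZZ
:Z:ZZ
t=14: Z::::
:ZZZZ
Z:::Z
:Z:ZZ
t=15: ZZ:::
Z::ZZ
ZZ::Z
:Z:ZZ
t=16: ZZ:::
Z::ZZ
ZZ:ZZ
:ZZ::
t=17: ZZZZZ
Z:::Z
ZZ:ZZ
:ZZ::
t=18: ZZ:::
Z::ZZ
ZZ:ZZ
:ZZ::
t=19: ZZ:::
Z::ZZ
ZZ:Z:
:ZZZZ
t=20: ZZ::Z
Z::::
ZZ:ZZ
:ZZZZ
t=21: Z:ZZZ
Z:Z::
ZZ:ZZ
:ZZZZ
t=22: Z:ZZZ
Z::::
Z:Z:Z
:Z:ZZ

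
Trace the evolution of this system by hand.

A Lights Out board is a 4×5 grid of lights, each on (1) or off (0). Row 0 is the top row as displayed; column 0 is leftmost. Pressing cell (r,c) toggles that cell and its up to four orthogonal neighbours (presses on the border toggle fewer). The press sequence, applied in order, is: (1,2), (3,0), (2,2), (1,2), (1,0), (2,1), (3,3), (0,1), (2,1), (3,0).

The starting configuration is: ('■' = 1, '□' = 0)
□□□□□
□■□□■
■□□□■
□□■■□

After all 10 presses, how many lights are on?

step 0: □□□□□
□■□□■
■□□□■
□□■■□
step 1: □□■□□
□□■■■
■□■□■
□□■■□
step 2: □□■□□
□□■■■
□□■□■
■■■■□
step 3: □□■□□
□□□■■
□■□■■
■■□■□
step 4: □□□□□
□■■□■
□■■■■
■■□■□
step 5: ■□□□□
■□■□■
■■■■■
■■□■□
step 6: ■□□□□
■■■□■
□□□■■
■□□■□
step 7: ■□□□□
■■■□■
□□□□■
■□■□■
step 8: □■■□□
■□■□■
□□□□■
■□■□■
step 9: □■■□□
■■■□■
■■■□■
■■■□■
step 10: □■■□□
■■■□■
□■■□■
□□■□■

11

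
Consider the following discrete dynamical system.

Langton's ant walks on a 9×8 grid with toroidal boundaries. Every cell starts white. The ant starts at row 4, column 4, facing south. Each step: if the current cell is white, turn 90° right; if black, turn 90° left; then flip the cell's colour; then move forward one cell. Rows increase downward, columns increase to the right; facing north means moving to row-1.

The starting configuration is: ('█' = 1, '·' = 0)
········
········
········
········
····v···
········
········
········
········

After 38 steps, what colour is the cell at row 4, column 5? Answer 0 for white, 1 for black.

step 0: ········
········
········
········
····v···
········
········
········
········
step 1: ········
········
········
········
···<█···
········
········
········
········
step 2: ········
········
········
···^····
···██···
········
········
········
········
step 3: ········
········
········
···█>···
···██···
········
········
········
········
step 4: ········
········
········
···██···
···█v···
········
········
········
········
step 5: ········
········
········
···██···
···█·>··
········
········
········
········
step 6: ········
········
········
···██···
···█·█··
·····v··
········
········
········
step 7: ········
········
········
···██···
···█·█··
····<█··
········
········
········
step 8: ········
········
········
···██···
···█^█··
····██··
········
········
········
step 9: ········
········
········
···██···
···██>··
····██··
········
········
········
step 10: ········
········
········
···██^··
···██···
····██··
········
········
········
step 11: ········
········
········
···███>·
···██···
····██··
········
········
········
step 12: ········
········
········
···████·
···██·v·
····██··
········
········
········
step 13: ········
········
········
···████·
···██<█·
····██··
········
········
········
step 14: ········
········
········
···██^█·
···████·
····██··
········
········
········
step 15: ········
········
········
···█<·█·
···████·
····██··
········
········
········
step 16: ········
········
········
···█··█·
···█v██·
····██··
········
········
········
step 17: ········
········
········
···█··█·
···█·>█·
····██··
········
········
········
step 18: ········
········
········
···█·^█·
···█··█·
····██··
········
········
········
step 19: ········
········
········
···█·█>·
···█··█·
····██··
········
········
········
step 20: ········
········
······^·
···█·█··
···█··█·
····██··
········
········
········
step 21: ········
········
······█>
···█·█··
···█··█·
····██··
········
········
········
step 22: ········
········
······██
···█·█·v
···█··█·
····██··
········
········
········
step 23: ········
········
······██
···█·█<█
···█··█·
····██··
········
········
········
step 24: ········
········
······^█
···█·███
···█··█·
····██··
········
········
········
step 25: ········
········
·····<·█
···█·███
···█··█·
····██··
········
········
········
step 26: ········
·····^··
·····█·█
···█·███
···█··█·
····██··
········
········
········
step 27: ········
·····█>·
·····█·█
···█·███
···█··█·
····██··
········
········
········
step 28: ········
·····██·
·····█v█
···█·███
···█··█·
····██··
········
········
········
step 29: ········
·····██·
·····<██
···█·███
···█··█·
····██··
········
········
········
step 30: ········
·····██·
······██
···█·v██
···█··█·
····██··
········
········
········
step 31: ········
·····██·
······██
···█··>█
···█··█·
····██··
········
········
········
step 32: ········
·····██·
······^█
···█···█
···█··█·
····██··
········
········
········
step 33: ········
·····██·
·····<·█
···█···█
···█··█·
····██··
········
········
········
step 34: ········
·····^█·
·····█·█
···█···█
···█··█·
····██··
········
········
········
step 35: ········
····<·█·
·····█·█
···█···█
···█··█·
····██··
········
········
········
step 36: ····^···
····█·█·
·····█·█
···█···█
···█··█·
····██··
········
········
········
step 37: ····█>··
····█·█·
·····█·█
···█···█
···█··█·
····██··
········
········
········
step 38: ····██··
····█v█·
·····█·█
···█···█
···█··█·
····██··
········
········
········

0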